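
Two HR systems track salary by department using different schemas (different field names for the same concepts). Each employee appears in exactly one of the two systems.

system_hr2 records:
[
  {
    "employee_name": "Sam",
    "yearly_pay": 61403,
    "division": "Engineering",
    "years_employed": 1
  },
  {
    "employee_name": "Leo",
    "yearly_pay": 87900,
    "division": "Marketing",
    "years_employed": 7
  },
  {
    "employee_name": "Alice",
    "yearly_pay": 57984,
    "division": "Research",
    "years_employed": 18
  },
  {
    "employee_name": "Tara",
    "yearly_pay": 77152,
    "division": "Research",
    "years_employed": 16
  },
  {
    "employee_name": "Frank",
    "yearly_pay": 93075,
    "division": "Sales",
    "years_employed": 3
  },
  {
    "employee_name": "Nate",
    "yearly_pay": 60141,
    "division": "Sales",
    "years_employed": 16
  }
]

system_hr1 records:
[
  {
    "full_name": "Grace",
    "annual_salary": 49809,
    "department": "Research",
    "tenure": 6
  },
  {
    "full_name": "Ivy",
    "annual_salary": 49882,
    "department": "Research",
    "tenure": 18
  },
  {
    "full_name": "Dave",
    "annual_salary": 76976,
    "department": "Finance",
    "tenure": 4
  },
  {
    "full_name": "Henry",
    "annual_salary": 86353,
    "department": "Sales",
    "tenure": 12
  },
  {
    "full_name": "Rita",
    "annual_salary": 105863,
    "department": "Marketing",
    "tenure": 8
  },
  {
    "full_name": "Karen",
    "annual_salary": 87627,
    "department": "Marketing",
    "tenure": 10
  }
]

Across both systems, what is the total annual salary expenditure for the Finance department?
76976

Schema mappings:
- "division" (system_hr2) = "department" (system_hr1) = department
- "yearly_pay" (system_hr2) = "annual_salary" (system_hr1) = salary

Finance salaries from system_hr2: 0
Finance salaries from system_hr1: 76976

Total: 0 + 76976 = 76976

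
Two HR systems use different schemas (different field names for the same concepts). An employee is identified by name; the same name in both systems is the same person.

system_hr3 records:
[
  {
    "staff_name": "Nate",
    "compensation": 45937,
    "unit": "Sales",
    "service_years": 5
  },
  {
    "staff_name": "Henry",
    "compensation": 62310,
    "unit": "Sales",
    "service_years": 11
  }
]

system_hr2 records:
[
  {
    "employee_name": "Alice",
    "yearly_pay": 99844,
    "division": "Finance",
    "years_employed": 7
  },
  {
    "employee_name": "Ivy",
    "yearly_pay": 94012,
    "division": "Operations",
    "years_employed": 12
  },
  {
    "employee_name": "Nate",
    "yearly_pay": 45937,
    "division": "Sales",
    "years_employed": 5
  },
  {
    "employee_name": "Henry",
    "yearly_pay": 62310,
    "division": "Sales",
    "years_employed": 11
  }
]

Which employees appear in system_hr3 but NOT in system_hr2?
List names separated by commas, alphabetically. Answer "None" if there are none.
None

Schema mapping: "staff_name" (system_hr3) = "employee_name" (system_hr2) = employee name

Names in system_hr3: ['Henry', 'Nate']
Names in system_hr2: ['Alice', 'Henry', 'Ivy', 'Nate']

In system_hr3 but not system_hr2: None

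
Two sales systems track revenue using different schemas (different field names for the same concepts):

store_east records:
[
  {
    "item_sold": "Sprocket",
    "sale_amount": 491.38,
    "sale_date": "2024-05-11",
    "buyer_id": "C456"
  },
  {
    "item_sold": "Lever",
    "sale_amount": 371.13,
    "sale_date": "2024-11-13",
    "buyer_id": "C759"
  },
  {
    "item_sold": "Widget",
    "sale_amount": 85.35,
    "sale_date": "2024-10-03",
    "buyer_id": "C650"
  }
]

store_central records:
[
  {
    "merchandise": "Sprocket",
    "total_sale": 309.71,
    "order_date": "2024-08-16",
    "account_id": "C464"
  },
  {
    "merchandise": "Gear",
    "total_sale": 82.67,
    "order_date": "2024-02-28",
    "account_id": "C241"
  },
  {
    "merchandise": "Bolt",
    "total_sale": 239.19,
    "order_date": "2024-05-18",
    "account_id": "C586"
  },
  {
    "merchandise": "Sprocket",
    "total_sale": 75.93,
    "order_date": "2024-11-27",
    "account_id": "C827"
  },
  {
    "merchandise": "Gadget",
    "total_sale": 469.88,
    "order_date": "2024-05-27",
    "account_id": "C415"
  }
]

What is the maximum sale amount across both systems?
491.38

Reconcile: "sale_amount" (store_east) = "total_sale" (store_central) = sale amount

Maximum in store_east: 491.38
Maximum in store_central: 469.88

Overall maximum: max(491.38, 469.88) = 491.38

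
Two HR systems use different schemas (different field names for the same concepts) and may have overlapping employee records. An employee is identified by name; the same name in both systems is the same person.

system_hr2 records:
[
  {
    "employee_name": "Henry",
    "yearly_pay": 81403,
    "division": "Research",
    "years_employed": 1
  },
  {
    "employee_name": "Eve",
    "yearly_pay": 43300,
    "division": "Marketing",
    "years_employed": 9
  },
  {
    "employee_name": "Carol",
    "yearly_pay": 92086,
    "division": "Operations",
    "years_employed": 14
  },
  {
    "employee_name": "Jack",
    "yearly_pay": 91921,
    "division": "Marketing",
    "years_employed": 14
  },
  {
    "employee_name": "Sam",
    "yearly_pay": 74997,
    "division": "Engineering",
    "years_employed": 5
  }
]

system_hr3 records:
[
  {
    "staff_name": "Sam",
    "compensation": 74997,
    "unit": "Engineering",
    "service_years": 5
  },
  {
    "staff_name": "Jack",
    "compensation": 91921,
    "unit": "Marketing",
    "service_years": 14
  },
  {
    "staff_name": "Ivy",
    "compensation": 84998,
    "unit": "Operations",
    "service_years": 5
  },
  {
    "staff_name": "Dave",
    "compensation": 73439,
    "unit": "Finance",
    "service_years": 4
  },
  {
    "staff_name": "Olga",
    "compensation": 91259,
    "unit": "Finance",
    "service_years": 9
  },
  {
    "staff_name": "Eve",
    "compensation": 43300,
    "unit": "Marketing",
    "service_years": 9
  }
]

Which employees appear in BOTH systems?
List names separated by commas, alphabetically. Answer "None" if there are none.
Eve, Jack, Sam

Schema mapping: "employee_name" (system_hr2) = "staff_name" (system_hr3) = employee name

Names in system_hr2: ['Carol', 'Eve', 'Henry', 'Jack', 'Sam']
Names in system_hr3: ['Dave', 'Eve', 'Ivy', 'Jack', 'Olga', 'Sam']

Intersection: ['Eve', 'Jack', 'Sam']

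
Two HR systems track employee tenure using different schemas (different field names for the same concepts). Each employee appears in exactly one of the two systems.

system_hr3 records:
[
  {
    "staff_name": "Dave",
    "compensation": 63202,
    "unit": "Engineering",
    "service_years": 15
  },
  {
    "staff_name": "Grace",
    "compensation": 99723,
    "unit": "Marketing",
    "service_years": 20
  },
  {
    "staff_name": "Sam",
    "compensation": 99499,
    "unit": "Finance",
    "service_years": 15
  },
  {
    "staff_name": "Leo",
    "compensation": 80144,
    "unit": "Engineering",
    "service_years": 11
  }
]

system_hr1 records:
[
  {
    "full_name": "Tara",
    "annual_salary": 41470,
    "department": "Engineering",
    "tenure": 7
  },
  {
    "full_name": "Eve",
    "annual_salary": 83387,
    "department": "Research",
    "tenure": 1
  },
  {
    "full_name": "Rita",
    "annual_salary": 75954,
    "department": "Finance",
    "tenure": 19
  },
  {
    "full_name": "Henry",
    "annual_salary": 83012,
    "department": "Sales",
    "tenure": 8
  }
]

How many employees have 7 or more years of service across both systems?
7

Reconcile schemas: "service_years" (system_hr3) = "tenure" (system_hr1) = years of service

From system_hr3: 4 employees with >= 7 years
From system_hr1: 3 employees with >= 7 years

Total: 4 + 3 = 7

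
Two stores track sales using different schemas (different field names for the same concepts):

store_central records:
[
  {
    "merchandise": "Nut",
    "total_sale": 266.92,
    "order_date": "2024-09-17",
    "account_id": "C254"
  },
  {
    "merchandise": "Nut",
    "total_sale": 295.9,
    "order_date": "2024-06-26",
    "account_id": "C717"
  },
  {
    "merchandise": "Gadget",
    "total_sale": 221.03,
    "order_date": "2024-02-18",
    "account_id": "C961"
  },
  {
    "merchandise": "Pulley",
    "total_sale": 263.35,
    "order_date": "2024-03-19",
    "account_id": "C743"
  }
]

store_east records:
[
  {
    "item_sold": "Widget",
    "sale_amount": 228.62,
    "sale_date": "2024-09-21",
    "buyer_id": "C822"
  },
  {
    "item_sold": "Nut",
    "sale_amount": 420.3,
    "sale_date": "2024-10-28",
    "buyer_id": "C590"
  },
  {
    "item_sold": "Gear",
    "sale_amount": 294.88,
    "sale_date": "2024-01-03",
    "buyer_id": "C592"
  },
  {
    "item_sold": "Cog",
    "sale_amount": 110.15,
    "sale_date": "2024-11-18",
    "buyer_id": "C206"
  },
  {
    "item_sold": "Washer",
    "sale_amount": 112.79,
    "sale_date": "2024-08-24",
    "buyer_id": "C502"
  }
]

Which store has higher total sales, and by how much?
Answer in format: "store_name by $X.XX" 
store_east by $119.54

Schema mapping: "total_sale" (store_central) = "sale_amount" (store_east) = sale amount

Total for store_central: 1047.20
Total for store_east: 1166.74

Difference: |1047.20 - 1166.74| = 119.54
store_east has higher sales by $119.54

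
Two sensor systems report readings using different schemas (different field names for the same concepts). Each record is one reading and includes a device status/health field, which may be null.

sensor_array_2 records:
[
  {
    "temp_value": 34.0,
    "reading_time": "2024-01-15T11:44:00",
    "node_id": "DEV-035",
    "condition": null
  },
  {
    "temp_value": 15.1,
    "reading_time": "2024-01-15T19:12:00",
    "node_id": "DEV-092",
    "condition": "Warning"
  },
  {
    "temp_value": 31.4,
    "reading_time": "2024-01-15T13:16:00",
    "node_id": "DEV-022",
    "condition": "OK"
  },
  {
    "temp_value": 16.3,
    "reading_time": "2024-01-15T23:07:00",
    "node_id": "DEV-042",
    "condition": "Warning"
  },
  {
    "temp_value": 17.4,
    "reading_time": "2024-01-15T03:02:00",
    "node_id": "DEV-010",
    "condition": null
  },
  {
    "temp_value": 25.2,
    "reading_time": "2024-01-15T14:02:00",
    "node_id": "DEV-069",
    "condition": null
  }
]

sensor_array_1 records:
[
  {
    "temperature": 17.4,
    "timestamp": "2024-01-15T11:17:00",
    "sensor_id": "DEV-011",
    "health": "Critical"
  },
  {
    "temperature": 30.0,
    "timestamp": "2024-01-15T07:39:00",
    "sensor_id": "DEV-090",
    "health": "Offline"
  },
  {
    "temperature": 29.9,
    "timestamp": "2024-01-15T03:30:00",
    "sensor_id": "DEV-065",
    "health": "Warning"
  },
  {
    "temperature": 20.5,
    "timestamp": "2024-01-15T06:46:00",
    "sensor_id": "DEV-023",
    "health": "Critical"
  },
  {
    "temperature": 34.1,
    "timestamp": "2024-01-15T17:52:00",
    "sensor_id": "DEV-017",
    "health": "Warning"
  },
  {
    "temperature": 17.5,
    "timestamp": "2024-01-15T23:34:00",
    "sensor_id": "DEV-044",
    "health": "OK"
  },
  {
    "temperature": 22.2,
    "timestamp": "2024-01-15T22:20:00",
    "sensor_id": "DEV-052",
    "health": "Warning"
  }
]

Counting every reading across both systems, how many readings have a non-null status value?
10

Schema mapping: "condition" (sensor_array_2) = "health" (sensor_array_1) = status

Non-null in sensor_array_2: 3
Non-null in sensor_array_1: 7

Total non-null: 3 + 7 = 10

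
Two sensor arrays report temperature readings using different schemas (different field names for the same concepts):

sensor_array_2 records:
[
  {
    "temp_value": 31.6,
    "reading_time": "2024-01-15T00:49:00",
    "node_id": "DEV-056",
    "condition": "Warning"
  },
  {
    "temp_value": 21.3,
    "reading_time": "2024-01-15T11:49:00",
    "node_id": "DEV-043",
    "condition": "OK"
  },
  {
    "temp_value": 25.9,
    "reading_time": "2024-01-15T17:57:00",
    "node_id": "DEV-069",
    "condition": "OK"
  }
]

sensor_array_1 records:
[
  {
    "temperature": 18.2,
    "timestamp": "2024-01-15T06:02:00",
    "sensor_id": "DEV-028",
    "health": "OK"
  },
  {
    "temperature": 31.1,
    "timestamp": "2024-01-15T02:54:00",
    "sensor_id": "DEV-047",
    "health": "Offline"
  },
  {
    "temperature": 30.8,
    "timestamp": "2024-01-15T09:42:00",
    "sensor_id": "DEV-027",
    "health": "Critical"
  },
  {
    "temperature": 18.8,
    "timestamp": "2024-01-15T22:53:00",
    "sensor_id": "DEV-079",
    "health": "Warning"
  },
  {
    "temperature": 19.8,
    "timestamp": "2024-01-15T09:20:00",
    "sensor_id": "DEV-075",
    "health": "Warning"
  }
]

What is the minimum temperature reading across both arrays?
18.2

Schema mapping: "temp_value" (sensor_array_2) = "temperature" (sensor_array_1) = temperature reading

Minimum in sensor_array_2: 21.3
Minimum in sensor_array_1: 18.2

Overall minimum: min(21.3, 18.2) = 18.2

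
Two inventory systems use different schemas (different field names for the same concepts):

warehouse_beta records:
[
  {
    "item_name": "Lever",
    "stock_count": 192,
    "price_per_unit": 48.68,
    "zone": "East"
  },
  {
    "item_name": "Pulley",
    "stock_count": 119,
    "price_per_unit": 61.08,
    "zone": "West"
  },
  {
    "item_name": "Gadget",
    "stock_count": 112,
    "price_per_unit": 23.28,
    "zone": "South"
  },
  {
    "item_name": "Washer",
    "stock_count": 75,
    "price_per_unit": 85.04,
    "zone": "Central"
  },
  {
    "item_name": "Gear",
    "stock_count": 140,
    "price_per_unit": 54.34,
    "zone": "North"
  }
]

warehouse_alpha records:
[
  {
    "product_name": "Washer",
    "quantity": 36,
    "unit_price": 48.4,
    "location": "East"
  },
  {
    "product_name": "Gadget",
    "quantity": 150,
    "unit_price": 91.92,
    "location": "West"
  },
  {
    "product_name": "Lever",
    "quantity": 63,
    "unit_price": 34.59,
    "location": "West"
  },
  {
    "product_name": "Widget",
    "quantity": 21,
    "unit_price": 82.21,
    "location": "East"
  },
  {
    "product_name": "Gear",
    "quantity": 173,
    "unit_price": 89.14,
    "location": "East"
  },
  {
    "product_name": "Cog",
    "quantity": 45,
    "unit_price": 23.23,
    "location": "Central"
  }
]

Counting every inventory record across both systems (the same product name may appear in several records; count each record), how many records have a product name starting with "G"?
4

Schema mapping: "item_name" (warehouse_beta) = "product_name" (warehouse_alpha) = product name

Records with product name starting with "G" in warehouse_beta: 2
Records with product name starting with "G" in warehouse_alpha: 2

Total: 2 + 2 = 4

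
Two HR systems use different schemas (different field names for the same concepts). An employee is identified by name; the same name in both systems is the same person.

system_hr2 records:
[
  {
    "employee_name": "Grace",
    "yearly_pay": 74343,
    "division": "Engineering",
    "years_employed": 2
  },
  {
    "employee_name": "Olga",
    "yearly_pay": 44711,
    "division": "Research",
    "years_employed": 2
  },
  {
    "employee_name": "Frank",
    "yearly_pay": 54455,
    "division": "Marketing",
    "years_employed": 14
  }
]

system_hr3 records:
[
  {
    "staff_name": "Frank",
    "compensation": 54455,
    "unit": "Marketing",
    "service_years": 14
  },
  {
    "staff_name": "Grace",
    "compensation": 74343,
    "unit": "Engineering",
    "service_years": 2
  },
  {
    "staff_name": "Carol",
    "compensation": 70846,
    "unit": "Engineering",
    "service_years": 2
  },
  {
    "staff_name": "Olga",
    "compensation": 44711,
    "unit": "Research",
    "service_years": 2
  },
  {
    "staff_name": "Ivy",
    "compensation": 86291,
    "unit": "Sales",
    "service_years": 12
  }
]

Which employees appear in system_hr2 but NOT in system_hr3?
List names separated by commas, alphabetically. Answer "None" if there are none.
None

Schema mapping: "employee_name" (system_hr2) = "staff_name" (system_hr3) = employee name

Names in system_hr2: ['Frank', 'Grace', 'Olga']
Names in system_hr3: ['Carol', 'Frank', 'Grace', 'Ivy', 'Olga']

In system_hr2 but not system_hr3: None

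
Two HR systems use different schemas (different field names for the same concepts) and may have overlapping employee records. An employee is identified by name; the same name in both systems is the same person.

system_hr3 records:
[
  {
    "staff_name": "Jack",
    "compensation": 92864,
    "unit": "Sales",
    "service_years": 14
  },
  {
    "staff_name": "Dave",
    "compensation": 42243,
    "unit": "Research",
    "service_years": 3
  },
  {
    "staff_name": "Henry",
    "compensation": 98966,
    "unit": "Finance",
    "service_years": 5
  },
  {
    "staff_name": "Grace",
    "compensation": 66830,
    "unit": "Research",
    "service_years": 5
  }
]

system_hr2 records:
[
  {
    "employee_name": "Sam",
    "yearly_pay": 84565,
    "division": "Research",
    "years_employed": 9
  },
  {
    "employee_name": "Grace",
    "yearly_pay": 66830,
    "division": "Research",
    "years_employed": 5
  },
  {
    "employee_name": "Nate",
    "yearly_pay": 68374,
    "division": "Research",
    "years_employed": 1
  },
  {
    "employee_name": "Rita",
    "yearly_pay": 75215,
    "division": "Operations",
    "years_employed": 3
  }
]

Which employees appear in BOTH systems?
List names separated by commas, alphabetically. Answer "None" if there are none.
Grace

Schema mapping: "staff_name" (system_hr3) = "employee_name" (system_hr2) = employee name

Names in system_hr3: ['Dave', 'Grace', 'Henry', 'Jack']
Names in system_hr2: ['Grace', 'Nate', 'Rita', 'Sam']

Intersection: ['Grace']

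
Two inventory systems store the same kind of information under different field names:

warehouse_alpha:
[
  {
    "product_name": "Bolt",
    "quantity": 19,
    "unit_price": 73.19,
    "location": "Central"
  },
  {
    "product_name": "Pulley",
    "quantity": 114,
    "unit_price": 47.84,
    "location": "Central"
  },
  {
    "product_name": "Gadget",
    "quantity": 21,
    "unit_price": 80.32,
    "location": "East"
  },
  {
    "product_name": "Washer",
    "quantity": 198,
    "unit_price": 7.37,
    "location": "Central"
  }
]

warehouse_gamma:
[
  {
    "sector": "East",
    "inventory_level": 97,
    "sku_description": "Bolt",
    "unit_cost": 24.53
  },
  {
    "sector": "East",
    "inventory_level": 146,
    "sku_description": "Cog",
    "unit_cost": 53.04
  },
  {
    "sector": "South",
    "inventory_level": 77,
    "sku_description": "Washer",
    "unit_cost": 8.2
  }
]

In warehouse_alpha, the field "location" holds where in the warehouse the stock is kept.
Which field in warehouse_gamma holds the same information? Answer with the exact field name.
sector

In warehouse_alpha, "location" holds where in the warehouse the stock is kept.
The fields in warehouse_gamma are: "sector", "inventory_level", "sku_description", "unit_cost".
"sector" is the match: the name refers to the same concept and its values are area labels (e.g. 'East', 'South').
The other fields ("inventory_level", "sku_description", "unit_cost") hold different kinds of data.

So "location" in warehouse_alpha corresponds to "sector" in warehouse_gamma.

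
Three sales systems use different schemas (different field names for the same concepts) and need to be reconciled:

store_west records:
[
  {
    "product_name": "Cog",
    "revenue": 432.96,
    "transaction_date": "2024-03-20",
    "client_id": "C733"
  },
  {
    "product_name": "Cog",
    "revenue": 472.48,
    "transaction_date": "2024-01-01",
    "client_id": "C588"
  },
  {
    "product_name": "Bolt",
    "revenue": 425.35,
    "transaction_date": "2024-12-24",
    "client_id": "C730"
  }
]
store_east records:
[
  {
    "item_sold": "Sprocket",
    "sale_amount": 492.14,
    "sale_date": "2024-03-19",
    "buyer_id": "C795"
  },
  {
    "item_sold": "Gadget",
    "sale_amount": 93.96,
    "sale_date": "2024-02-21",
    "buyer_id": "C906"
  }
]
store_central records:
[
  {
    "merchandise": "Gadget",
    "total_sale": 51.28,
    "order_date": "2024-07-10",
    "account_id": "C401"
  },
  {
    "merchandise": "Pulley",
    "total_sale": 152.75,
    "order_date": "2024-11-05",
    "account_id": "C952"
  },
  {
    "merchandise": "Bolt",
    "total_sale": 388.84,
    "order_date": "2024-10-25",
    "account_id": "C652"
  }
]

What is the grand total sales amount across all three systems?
2509.76

Schema reconciliation - all amount fields map to sale amount:

store_west (revenue): 1330.79
store_east (sale_amount): 586.1
store_central (total_sale): 592.87

Grand total: 2509.76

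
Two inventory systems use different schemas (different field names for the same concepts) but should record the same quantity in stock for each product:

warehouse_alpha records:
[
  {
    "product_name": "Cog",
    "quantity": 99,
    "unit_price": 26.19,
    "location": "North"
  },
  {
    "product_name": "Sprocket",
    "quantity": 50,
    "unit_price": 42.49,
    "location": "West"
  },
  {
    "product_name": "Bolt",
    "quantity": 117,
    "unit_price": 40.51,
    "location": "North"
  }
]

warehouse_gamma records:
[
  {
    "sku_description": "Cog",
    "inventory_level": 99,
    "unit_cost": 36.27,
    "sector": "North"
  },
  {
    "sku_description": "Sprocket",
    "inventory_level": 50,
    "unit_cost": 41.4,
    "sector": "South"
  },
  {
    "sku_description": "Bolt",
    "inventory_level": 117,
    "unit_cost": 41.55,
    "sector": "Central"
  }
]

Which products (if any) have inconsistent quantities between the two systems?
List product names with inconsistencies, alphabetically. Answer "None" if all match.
None

Schema mappings:
- "product_name" (warehouse_alpha) = "sku_description" (warehouse_gamma) = product name
- "quantity" (warehouse_alpha) = "inventory_level" (warehouse_gamma) = quantity

Comparison:
  Cog: 99 vs 99 - MATCH
  Sprocket: 50 vs 50 - MATCH
  Bolt: 117 vs 117 - MATCH

Products with inconsistencies: None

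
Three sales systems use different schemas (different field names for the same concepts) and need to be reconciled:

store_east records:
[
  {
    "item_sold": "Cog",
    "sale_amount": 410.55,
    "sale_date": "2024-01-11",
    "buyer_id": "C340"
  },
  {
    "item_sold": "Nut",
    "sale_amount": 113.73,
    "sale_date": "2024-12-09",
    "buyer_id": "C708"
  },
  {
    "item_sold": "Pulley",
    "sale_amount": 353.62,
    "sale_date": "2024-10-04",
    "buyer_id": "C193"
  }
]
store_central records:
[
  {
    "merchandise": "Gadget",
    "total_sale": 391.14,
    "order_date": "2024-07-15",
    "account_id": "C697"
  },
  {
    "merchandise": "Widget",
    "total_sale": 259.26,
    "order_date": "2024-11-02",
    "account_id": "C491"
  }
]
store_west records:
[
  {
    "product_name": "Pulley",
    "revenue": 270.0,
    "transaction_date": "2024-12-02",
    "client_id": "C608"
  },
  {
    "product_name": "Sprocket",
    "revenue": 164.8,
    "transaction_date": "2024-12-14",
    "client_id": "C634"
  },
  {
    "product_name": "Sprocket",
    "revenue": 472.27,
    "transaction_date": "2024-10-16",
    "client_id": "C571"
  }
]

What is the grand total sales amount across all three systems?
2435.37

Schema reconciliation - all amount fields map to sale amount:

store_east (sale_amount): 877.9
store_central (total_sale): 650.4
store_west (revenue): 907.07

Grand total: 2435.37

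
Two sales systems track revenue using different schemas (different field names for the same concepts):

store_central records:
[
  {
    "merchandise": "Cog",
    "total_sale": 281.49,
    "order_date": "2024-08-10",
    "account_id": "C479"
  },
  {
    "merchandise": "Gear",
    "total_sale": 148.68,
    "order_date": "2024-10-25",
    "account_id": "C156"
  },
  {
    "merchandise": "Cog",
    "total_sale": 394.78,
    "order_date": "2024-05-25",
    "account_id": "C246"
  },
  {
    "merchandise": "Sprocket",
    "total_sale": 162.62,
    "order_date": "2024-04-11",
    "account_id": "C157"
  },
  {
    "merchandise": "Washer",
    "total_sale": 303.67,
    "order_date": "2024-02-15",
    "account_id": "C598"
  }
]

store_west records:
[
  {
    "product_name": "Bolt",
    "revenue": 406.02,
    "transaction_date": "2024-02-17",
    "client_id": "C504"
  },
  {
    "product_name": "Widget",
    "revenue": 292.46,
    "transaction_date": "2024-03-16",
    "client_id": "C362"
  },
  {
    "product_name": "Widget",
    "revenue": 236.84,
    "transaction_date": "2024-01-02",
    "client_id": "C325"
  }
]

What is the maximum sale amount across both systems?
406.02

Reconcile: "total_sale" (store_central) = "revenue" (store_west) = sale amount

Maximum in store_central: 394.78
Maximum in store_west: 406.02

Overall maximum: max(394.78, 406.02) = 406.02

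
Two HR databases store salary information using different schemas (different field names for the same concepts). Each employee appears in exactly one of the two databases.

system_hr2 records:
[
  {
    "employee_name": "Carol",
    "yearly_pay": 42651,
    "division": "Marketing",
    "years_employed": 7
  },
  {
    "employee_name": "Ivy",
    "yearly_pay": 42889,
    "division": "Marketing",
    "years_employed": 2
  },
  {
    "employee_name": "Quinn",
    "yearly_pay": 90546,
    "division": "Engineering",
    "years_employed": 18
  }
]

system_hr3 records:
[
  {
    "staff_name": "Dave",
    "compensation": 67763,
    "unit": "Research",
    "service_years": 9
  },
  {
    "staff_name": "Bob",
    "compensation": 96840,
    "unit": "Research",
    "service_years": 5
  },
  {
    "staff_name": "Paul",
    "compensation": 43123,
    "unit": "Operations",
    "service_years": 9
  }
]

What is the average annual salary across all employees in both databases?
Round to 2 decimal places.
63968.67

Schema mapping: "yearly_pay" (system_hr2) = "compensation" (system_hr3) = annual salary

All salaries: [42651, 42889, 90546, 67763, 96840, 43123]
Sum: 383812
Count: 6
Average: 383812 / 6 = 63968.67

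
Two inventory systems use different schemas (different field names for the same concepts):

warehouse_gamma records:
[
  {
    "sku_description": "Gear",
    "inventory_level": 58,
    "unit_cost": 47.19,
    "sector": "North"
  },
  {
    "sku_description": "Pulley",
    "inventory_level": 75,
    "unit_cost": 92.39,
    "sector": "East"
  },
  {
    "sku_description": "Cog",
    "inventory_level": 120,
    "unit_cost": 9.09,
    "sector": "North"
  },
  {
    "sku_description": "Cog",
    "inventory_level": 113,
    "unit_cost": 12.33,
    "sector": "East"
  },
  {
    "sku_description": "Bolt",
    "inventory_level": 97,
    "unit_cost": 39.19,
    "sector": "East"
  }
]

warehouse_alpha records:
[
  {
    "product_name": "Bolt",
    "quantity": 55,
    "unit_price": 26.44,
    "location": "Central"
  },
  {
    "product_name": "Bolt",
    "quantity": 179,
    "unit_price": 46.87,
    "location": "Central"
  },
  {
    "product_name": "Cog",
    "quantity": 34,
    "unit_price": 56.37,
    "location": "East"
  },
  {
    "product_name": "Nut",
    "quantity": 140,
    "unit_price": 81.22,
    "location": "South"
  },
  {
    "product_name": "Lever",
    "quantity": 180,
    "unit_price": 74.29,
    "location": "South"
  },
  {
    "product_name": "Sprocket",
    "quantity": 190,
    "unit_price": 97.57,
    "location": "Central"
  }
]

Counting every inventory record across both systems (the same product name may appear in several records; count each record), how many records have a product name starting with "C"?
3

Schema mapping: "sku_description" (warehouse_gamma) = "product_name" (warehouse_alpha) = product name

Records with product name starting with "C" in warehouse_gamma: 2
Records with product name starting with "C" in warehouse_alpha: 1

Total: 2 + 1 = 3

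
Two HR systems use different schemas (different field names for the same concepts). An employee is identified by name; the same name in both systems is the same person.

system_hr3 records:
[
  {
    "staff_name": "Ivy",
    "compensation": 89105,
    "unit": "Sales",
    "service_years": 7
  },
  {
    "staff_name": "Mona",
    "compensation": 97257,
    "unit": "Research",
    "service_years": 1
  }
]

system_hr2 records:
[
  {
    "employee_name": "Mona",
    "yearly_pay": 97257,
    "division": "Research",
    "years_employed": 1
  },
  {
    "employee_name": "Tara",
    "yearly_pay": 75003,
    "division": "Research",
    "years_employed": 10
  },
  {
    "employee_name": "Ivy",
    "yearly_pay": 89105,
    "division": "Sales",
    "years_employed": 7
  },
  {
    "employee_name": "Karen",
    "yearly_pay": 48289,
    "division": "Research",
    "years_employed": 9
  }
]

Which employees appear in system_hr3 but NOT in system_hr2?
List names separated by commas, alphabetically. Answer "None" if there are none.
None

Schema mapping: "staff_name" (system_hr3) = "employee_name" (system_hr2) = employee name

Names in system_hr3: ['Ivy', 'Mona']
Names in system_hr2: ['Ivy', 'Karen', 'Mona', 'Tara']

In system_hr3 but not system_hr2: None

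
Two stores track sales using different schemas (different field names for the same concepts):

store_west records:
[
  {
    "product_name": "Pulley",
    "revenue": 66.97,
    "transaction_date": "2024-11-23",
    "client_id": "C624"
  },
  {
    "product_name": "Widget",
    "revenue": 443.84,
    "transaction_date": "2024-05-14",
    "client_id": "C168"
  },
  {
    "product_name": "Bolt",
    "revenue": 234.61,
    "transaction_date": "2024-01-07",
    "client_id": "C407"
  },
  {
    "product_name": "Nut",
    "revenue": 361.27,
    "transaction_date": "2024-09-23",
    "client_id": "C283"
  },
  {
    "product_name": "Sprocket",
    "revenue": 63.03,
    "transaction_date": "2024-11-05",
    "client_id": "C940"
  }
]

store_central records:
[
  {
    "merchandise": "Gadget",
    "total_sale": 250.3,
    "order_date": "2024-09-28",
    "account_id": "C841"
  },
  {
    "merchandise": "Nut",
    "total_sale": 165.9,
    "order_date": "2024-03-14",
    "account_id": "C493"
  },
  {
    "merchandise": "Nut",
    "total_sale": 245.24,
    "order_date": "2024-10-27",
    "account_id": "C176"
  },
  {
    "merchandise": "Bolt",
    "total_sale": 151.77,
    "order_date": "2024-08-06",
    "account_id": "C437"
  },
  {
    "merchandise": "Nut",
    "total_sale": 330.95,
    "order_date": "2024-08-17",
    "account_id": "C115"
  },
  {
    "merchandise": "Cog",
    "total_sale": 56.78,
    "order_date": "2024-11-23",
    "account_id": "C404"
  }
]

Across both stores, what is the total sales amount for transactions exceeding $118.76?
2183.88

Schema mapping: "revenue" (store_west) = "total_sale" (store_central) = sale amount

Sum of sales > $118.76 in store_west: 1039.72
Sum of sales > $118.76 in store_central: 1144.16

Total: 1039.72 + 1144.16 = 2183.88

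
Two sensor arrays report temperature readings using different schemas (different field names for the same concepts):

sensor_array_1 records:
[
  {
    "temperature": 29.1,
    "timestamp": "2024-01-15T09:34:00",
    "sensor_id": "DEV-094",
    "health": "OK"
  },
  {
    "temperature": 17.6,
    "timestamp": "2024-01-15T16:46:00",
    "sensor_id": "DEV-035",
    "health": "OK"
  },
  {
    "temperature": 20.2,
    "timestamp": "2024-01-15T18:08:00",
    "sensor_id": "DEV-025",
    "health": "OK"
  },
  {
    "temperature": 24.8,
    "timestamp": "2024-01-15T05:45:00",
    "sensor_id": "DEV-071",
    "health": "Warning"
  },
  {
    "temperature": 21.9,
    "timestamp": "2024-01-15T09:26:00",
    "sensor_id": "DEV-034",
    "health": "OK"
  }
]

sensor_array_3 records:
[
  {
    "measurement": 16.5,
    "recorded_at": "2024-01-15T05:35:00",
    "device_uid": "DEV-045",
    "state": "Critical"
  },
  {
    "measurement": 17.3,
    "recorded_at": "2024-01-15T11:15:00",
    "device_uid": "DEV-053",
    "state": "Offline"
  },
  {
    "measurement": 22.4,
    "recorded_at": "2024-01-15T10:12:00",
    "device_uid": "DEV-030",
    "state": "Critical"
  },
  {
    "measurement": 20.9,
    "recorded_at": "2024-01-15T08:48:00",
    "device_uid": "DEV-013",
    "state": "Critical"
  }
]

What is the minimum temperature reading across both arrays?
16.5

Schema mapping: "temperature" (sensor_array_1) = "measurement" (sensor_array_3) = temperature reading

Minimum in sensor_array_1: 17.6
Minimum in sensor_array_3: 16.5

Overall minimum: min(17.6, 16.5) = 16.5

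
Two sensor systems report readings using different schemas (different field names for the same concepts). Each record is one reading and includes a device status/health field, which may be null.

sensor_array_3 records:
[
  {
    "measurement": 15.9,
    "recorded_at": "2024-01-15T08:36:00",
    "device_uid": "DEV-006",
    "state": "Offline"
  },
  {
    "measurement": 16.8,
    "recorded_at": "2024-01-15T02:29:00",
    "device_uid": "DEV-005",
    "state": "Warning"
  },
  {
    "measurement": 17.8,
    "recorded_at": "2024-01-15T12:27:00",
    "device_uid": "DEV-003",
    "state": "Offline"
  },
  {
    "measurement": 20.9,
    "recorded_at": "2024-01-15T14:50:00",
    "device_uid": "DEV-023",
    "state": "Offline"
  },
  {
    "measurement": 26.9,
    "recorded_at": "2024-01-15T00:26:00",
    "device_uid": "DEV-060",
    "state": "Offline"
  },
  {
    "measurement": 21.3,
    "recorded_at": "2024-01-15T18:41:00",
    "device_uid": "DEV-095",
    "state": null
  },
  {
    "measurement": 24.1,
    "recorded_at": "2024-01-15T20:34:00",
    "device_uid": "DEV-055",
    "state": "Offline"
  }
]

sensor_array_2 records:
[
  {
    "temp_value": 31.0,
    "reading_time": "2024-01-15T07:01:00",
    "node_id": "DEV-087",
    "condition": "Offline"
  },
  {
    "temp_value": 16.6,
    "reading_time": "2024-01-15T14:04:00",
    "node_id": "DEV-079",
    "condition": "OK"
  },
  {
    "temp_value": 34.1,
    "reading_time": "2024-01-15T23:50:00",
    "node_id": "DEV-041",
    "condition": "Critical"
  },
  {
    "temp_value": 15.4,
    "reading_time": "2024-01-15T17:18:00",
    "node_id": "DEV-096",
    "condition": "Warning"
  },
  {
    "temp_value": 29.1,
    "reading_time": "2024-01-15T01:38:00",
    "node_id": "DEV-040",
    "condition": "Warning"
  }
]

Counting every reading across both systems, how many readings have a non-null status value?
11

Schema mapping: "state" (sensor_array_3) = "condition" (sensor_array_2) = status

Non-null in sensor_array_3: 6
Non-null in sensor_array_2: 5

Total non-null: 6 + 5 = 11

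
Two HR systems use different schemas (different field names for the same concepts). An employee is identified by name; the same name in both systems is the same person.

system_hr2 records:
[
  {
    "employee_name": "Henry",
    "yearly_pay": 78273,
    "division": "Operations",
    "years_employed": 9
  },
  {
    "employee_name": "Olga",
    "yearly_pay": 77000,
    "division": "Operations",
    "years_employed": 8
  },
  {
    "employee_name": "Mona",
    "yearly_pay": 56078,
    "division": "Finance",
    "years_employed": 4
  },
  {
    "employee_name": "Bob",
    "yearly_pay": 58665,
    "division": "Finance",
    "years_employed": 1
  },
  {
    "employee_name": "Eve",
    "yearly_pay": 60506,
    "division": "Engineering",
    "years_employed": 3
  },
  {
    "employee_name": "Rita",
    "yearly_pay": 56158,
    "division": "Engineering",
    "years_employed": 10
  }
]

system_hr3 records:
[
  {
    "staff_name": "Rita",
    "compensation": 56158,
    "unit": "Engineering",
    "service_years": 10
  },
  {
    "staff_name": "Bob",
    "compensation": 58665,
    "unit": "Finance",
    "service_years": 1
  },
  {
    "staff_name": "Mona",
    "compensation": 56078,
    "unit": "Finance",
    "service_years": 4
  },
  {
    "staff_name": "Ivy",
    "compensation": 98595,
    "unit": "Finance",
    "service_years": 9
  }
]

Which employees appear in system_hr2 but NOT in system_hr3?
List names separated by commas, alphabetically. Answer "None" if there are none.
Eve, Henry, Olga

Schema mapping: "employee_name" (system_hr2) = "staff_name" (system_hr3) = employee name

Names in system_hr2: ['Bob', 'Eve', 'Henry', 'Mona', 'Olga', 'Rita']
Names in system_hr3: ['Bob', 'Ivy', 'Mona', 'Rita']

In system_hr2 but not system_hr3: ['Eve', 'Henry', 'Olga']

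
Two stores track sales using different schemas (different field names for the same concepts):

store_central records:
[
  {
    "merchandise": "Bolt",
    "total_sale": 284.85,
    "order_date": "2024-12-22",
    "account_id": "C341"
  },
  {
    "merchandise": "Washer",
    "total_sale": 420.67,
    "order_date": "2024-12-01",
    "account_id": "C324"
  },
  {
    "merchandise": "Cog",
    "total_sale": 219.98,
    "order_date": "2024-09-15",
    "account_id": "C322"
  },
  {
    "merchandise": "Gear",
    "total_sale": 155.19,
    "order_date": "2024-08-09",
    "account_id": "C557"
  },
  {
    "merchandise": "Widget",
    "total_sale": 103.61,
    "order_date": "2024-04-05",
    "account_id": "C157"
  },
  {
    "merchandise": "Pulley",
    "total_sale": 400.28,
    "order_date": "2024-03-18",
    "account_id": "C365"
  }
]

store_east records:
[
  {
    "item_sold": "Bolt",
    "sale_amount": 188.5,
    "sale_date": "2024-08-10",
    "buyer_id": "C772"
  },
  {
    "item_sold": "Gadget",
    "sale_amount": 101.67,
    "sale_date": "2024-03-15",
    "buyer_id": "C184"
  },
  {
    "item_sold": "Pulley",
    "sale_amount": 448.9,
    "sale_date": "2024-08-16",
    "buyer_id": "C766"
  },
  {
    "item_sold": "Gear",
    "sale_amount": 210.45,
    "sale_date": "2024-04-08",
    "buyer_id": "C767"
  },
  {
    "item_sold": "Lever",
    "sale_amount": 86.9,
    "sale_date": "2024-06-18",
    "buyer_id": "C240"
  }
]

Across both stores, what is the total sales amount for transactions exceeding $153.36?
2328.82

Schema mapping: "total_sale" (store_central) = "sale_amount" (store_east) = sale amount

Sum of sales > $153.36 in store_central: 1480.97
Sum of sales > $153.36 in store_east: 847.85

Total: 1480.97 + 847.85 = 2328.82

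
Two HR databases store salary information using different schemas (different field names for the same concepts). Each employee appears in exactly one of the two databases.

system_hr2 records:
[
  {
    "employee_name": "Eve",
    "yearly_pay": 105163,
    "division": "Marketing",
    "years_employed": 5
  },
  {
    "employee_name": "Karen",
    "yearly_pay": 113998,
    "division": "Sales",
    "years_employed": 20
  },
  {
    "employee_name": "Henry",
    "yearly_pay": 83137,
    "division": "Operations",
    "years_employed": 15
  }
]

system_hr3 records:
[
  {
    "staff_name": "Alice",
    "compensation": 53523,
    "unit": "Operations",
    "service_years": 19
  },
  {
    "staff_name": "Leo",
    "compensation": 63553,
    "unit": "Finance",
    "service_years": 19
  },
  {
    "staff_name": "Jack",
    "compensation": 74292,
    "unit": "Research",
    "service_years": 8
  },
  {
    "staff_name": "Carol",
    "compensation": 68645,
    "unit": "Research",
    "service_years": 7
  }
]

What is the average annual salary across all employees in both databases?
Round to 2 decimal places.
80330.14

Schema mapping: "yearly_pay" (system_hr2) = "compensation" (system_hr3) = annual salary

All salaries: [105163, 113998, 83137, 53523, 63553, 74292, 68645]
Sum: 562311
Count: 7
Average: 562311 / 7 = 80330.14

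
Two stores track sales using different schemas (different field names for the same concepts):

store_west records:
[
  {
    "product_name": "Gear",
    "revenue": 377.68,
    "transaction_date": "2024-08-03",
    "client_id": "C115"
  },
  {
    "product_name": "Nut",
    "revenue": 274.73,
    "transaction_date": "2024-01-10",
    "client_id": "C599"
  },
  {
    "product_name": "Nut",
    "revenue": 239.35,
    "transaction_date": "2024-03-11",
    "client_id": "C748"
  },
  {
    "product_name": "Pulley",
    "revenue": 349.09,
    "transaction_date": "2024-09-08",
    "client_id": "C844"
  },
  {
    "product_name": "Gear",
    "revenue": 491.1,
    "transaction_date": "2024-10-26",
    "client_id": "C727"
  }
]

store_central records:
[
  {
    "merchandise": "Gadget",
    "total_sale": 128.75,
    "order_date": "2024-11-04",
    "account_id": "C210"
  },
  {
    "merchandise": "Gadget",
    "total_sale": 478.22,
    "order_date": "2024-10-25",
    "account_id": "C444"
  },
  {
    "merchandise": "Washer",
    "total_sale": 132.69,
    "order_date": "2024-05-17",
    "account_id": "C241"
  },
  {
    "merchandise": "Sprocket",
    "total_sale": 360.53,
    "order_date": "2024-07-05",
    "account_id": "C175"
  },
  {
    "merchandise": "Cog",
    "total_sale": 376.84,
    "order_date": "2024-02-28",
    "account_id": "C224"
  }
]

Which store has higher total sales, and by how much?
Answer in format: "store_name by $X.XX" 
store_west by $254.92

Schema mapping: "revenue" (store_west) = "total_sale" (store_central) = sale amount

Total for store_west: 1731.95
Total for store_central: 1477.03

Difference: |1731.95 - 1477.03| = 254.92
store_west has higher sales by $254.92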